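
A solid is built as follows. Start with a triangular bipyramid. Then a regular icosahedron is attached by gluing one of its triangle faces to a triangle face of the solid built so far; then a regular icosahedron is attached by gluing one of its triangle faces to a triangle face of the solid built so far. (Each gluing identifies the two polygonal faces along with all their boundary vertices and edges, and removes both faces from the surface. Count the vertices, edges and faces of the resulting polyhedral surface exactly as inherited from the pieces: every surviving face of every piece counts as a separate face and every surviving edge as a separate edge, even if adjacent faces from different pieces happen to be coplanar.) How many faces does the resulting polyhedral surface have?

A triangular bipyramid: V=5, E=9, F=6.
Attach a regular icosahedron (V=12, E=30, F=20) along a 3-gon: merge 3 vertices and 3 edges, delete both glued faces → V=14, E=36, F=24.
Attach a regular icosahedron (V=12, E=30, F=20) along a 3-gon: merge 3 vertices and 3 edges, delete both glued faces → V=23, E=63, F=42.
Check: V − E + F = 23 − 63 + 42 = 2.

42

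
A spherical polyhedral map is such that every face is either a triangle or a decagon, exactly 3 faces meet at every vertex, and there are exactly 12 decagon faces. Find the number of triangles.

Let x be the number of triangles; then F = 12 + x.
Edge–face incidences: 2E = 10·12 + 3·x = 120 + 3x.
Every vertex has degree 3, so 3V = 2E.
Euler: V − E + F = 2 ⇒ (2E)/3 − E + (12 + x) = 2.
Multiply by 6: 2·(2E) − 3·(2E) + 6·(12 + x) = 12, i.e. 72 + 6x − (120 + 3x) = 12.
Collecting terms: 3x − 48 = 12, so 3x = 60, so x = 20.
Then 2E = 120 + 3·20 = 180, so E = 90, V = 2E/3 = 60, F = 12 + 20 = 32.

20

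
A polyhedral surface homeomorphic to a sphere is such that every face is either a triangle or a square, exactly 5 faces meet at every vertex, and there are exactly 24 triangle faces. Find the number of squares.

2

Let x be the number of squares; then F = 24 + x.
Edge–face incidences: 2E = 3·24 + 4·x = 72 + 4x.
Every vertex has degree 5, so 5V = 2E.
Euler: V − E + F = 2 ⇒ (2E)/5 − E + (24 + x) = 2.
Multiply by 10: 2·(2E) − 5·(2E) + 10·(24 + x) = 20, i.e. 240 + 10x − 3·(72 + 4x) = 20.
Collecting terms: −2x + 24 = 20, so −2x = −4, so x = 2.
Then 2E = 72 + 4·2 = 80, so E = 40, V = 2E/5 = 16, F = 24 + 2 = 26.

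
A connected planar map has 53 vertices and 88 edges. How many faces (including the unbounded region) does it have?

37

Euler's formula for a connected plane graph: V − E + F = 2, so F = 2 − 53 + 88 = 37.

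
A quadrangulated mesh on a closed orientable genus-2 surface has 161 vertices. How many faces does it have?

163

χ = 2 − 2·2 = -2, and every face is a square so 4F = 2E.
V − E + F = -2 with E = 4F/2 gives 161 − (4/2 − 1)·F = -2, so F = 163 and E = 326.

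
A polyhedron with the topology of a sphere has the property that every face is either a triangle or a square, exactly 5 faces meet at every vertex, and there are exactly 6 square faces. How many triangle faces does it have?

32

Let x be the number of triangles; then F = 6 + x.
Edge–face incidences: 2E = 4·6 + 3·x = 24 + 3x.
Every vertex has degree 5, so 5V = 2E.
Euler: V − E + F = 2 ⇒ (2E)/5 − E + (6 + x) = 2.
Multiply by 10: 2·(2E) − 5·(2E) + 10·(6 + x) = 20, i.e. 60 + 10x − 3·(24 + 3x) = 20.
Collecting terms: x − 12 = 20, so x = 32.
Then 2E = 24 + 3·32 = 120, so E = 60, V = 2E/5 = 24, F = 6 + 32 = 38.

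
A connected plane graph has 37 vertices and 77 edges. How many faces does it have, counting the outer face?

42

Euler's formula for a connected plane graph: V − E + F = 2, so F = 2 − 37 + 77 = 42.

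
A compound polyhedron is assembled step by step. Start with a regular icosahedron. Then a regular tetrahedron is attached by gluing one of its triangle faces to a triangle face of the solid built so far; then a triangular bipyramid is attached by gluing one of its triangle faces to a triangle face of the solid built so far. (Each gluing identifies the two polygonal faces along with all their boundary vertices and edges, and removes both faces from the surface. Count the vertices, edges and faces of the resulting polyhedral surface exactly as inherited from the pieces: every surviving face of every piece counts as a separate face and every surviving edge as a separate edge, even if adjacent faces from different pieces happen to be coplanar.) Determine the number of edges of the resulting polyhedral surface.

39

A regular icosahedron: V=12, E=30, F=20.
Attach a regular tetrahedron (V=4, E=6, F=4) along a 3-gon: merge 3 vertices and 3 edges, delete both glued faces → V=13, E=33, F=22.
Attach a triangular bipyramid (V=5, E=9, F=6) along a 3-gon: merge 3 vertices and 3 edges, delete both glued faces → V=15, E=39, F=26.
Check: V − E + F = 15 − 39 + 26 = 2.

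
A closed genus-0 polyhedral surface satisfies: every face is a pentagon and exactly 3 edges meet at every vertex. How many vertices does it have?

20

Each face has 5 edges and each edge borders two faces, so 2E = 5F.
Each vertex has degree 3, so 3V = 2E and hence V = 5F/3.
Euler: V − E + F = 2 ⇒ (5F/3) − (5F/2) + F = 2.
Multiply by 6: (10 − 15 + 6)F = 12, i.e. 1F = 12.
So F = 12, E = 5·12/2 = 30, V = 5·12/3 = 20.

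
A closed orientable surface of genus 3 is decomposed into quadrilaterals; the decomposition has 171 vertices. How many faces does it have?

χ = 2 − 2·3 = -4, and every face is a square so 4F = 2E.
V − E + F = -4 with E = 4F/2 gives 171 − (4/2 − 1)·F = -4, so F = 175 and E = 350.

175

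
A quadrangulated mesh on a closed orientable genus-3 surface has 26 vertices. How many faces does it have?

30

χ = 2 − 2·3 = -4, and every face is a square so 4F = 2E.
V − E + F = -4 with E = 4F/2 gives 26 − (4/2 − 1)·F = -4, so F = 30 and E = 60.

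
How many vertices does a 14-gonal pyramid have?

15

A pyramid on an n-gon base has one n-gon and n triangles: V = 14 + 1 = 15, E = 2·14 = 28, F = 14 + 1 = 15.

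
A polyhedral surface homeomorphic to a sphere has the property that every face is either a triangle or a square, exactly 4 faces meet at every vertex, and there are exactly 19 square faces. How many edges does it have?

Let x be the number of triangles; then F = 19 + x.
Edge–face incidences: 2E = 4·19 + 3·x = 76 + 3x.
Every vertex has degree 4, so 4V = 2E.
Euler: V − E + F = 2 ⇒ (2E)/4 − E + (19 + x) = 2.
Multiply by 8: 2·(2E) − 4·(2E) + 8·(19 + x) = 16, i.e. 152 + 8x − 2·(76 + 3x) = 16.
Collecting terms: 2x = 16, so x = 8.
Then 2E = 76 + 3·8 = 100, so E = 50, V = 2E/4 = 25, F = 19 + 8 = 27.

50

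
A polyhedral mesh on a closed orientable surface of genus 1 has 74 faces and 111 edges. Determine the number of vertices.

For a closed orientable surface of genus 1, χ = 2 − 2·1 = 0.
V = 0 + E − F = 0 + 111 − 74 = 37.

37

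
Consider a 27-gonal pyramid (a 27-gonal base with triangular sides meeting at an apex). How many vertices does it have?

28

A pyramid on an n-gon base has one n-gon and n triangles: V = 27 + 1 = 28, E = 2·27 = 54, F = 27 + 1 = 28.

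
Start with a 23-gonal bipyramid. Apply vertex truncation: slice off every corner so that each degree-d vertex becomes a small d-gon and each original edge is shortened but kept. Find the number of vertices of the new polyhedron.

138

The base solid has V = 25, E = 69, F = 46.
Truncation replaces each original edge-end by a new vertex, so V′ = 2E = 138.
Each original edge survives, and each old vertex of degree d contributes d new edges; summing degrees gives Σd = 2E, so E′ = E + 2E = 3E = 207.
Each original face survives and each original vertex becomes one new face: F′ = F + V = 71.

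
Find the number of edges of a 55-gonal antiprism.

An antiprism on an n-gon has two n-gon caps and 2n triangles: V = 2·55 = 110, E = 4·55 = 220, F = 2·55 + 2 = 112.

220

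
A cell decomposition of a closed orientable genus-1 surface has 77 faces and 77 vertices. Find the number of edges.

For a closed orientable surface of genus 1, χ = 2 − 2·1 = 0.
E = V + F − (0) = 77 + 77 − (0) = 154.

154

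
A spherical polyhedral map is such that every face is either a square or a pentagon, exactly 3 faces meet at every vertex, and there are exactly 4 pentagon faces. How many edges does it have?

Let x be the number of squares; then F = 4 + x.
Edge–face incidences: 2E = 5·4 + 4·x = 20 + 4x.
Every vertex has degree 3, so 3V = 2E.
Euler: V − E + F = 2 ⇒ (2E)/3 − E + (4 + x) = 2.
Multiply by 6: 2·(2E) − 3·(2E) + 6·(4 + x) = 12, i.e. 24 + 6x − (20 + 4x) = 12.
Collecting terms: 2x + 4 = 12, so 2x = 8, so x = 4.
Then 2E = 20 + 4·4 = 36, so E = 18, V = 2E/3 = 12, F = 4 + 4 = 8.

18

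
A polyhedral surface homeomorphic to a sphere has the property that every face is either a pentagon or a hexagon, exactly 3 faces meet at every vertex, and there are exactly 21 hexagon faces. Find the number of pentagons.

Let x be the number of pentagons; then F = 21 + x.
Edge–face incidences: 2E = 6·21 + 5·x = 126 + 5x.
Every vertex has degree 3, so 3V = 2E.
Euler: V − E + F = 2 ⇒ (2E)/3 − E + (21 + x) = 2.
Multiply by 6: 2·(2E) − 3·(2E) + 6·(21 + x) = 12, i.e. 126 + 6x − (126 + 5x) = 12.
Collecting terms: x = 12.
Then 2E = 126 + 5·12 = 186, so E = 93, V = 2E/3 = 62, F = 21 + 12 = 33.

12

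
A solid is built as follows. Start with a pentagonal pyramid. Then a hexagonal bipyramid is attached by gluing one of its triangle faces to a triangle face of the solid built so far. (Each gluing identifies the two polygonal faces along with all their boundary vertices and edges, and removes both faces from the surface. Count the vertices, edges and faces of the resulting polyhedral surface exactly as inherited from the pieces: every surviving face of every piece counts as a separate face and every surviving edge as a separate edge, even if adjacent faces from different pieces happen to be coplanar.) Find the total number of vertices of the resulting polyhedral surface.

11

A pentagonal pyramid: V=6, E=10, F=6.
Attach a hexagonal bipyramid (V=8, E=18, F=12) along a 3-gon: merge 3 vertices and 3 edges, delete both glued faces → V=11, E=25, F=16.
Check: V − E + F = 11 − 25 + 16 = 2.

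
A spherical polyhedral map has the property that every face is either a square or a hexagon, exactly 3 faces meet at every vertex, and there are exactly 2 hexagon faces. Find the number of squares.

6

Let x be the number of squares; then F = 2 + x.
Edge–face incidences: 2E = 6·2 + 4·x = 12 + 4x.
Every vertex has degree 3, so 3V = 2E.
Euler: V − E + F = 2 ⇒ (2E)/3 − E + (2 + x) = 2.
Multiply by 6: 2·(2E) − 3·(2E) + 6·(2 + x) = 12, i.e. 12 + 6x − (12 + 4x) = 12.
Collecting terms: 2x = 12, so x = 6.
Then 2E = 12 + 4·6 = 36, so E = 18, V = 2E/3 = 12, F = 2 + 6 = 8.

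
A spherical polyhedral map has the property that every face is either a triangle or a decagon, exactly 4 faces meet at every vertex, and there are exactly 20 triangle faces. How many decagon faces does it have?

2

Let x be the number of decagons; then F = 20 + x.
Edge–face incidences: 2E = 3·20 + 10·x = 60 + 10x.
Every vertex has degree 4, so 4V = 2E.
Euler: V − E + F = 2 ⇒ (2E)/4 − E + (20 + x) = 2.
Multiply by 8: 2·(2E) − 4·(2E) + 8·(20 + x) = 16, i.e. 160 + 8x − 2·(60 + 10x) = 16.
Collecting terms: −12x + 40 = 16, so −12x = −24, so x = 2.
Then 2E = 60 + 10·2 = 80, so E = 40, V = 2E/4 = 20, F = 20 + 2 = 22.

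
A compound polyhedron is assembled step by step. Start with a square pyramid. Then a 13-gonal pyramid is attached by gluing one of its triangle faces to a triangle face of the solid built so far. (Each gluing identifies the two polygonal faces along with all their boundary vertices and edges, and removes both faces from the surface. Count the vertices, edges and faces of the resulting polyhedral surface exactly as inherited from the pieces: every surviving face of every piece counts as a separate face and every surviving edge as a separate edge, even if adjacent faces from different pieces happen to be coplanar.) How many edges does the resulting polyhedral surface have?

31

A square pyramid: V=5, E=8, F=5.
Attach a 13-gonal pyramid (V=14, E=26, F=14) along a 3-gon: merge 3 vertices and 3 edges, delete both glued faces → V=16, E=31, F=17.
Check: V − E + F = 16 − 31 + 17 = 2.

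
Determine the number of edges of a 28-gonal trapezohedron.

The n-trapezohedron (dual of the n-antiprism) has V = 2·28 + 2 = 58, E = 4·28 = 112, F = 2·28 = 56.

112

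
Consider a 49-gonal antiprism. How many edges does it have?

An antiprism on an n-gon has two n-gon caps and 2n triangles: V = 2·49 = 98, E = 4·49 = 196, F = 2·49 + 2 = 100.

196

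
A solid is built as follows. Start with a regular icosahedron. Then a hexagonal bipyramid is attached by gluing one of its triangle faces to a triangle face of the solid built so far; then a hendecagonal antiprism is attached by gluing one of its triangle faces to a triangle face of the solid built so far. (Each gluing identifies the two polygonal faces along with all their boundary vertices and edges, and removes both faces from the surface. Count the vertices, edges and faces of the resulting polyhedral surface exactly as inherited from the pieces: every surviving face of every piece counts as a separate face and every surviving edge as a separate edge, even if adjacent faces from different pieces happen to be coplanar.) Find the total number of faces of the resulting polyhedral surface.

A regular icosahedron: V=12, E=30, F=20.
Attach a hexagonal bipyramid (V=8, E=18, F=12) along a 3-gon: merge 3 vertices and 3 edges, delete both glued faces → V=17, E=45, F=30.
Attach a hendecagonal antiprism (V=22, E=44, F=24) along a 3-gon: merge 3 vertices and 3 edges, delete both glued faces → V=36, E=86, F=52.
Check: V − E + F = 36 − 86 + 52 = 2.

52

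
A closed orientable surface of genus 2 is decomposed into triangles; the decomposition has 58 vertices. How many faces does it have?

χ = 2 − 2·2 = -2, and every face is a triangle so 3F = 2E.
V − E + F = -2 with E = 3F/2 gives 58 − (3/2 − 1)·F = -2, so F = 120 and E = 180.

120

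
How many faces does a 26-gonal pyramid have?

A pyramid on an n-gon base has one n-gon and n triangles: V = 26 + 1 = 27, E = 2·26 = 52, F = 26 + 1 = 27.
Check: V − E + F = 27 − 52 + 27 = 2.

27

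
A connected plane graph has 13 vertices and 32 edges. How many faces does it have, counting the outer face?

21

Euler's formula for a connected plane graph: V − E + F = 2, so F = 2 − 13 + 32 = 21.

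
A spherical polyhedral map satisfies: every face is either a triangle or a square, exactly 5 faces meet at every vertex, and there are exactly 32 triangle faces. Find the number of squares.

Let x be the number of squares; then F = 32 + x.
Edge–face incidences: 2E = 3·32 + 4·x = 96 + 4x.
Every vertex has degree 5, so 5V = 2E.
Euler: V − E + F = 2 ⇒ (2E)/5 − E + (32 + x) = 2.
Multiply by 10: 2·(2E) − 5·(2E) + 10·(32 + x) = 20, i.e. 320 + 10x − 3·(96 + 4x) = 20.
Collecting terms: −2x + 32 = 20, so −2x = −12, so x = 6.
Then 2E = 96 + 4·6 = 120, so E = 60, V = 2E/5 = 24, F = 32 + 6 = 38.

6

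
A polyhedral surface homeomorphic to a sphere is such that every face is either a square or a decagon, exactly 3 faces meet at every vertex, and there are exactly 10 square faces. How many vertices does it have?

Let x be the number of decagons; then F = 10 + x.
Edge–face incidences: 2E = 4·10 + 10·x = 40 + 10x.
Every vertex has degree 3, so 3V = 2E.
Euler: V − E + F = 2 ⇒ (2E)/3 − E + (10 + x) = 2.
Multiply by 6: 2·(2E) − 3·(2E) + 6·(10 + x) = 12, i.e. 60 + 6x − (40 + 10x) = 12.
Collecting terms: −4x + 20 = 12, so −4x = −8, so x = 2.
Then 2E = 40 + 10·2 = 60, so E = 30, V = 2E/3 = 20, F = 10 + 2 = 12.

20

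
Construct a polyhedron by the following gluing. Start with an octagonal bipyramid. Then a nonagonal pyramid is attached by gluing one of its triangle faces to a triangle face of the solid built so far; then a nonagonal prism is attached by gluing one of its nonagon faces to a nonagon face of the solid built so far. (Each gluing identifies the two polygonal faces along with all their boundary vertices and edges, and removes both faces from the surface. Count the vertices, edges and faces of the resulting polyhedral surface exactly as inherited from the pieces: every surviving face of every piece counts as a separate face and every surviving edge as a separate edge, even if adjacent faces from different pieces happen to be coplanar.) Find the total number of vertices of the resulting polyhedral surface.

26

An octagonal bipyramid: V=10, E=24, F=16.
Attach a nonagonal pyramid (V=10, E=18, F=10) along a 3-gon: merge 3 vertices and 3 edges, delete both glued faces → V=17, E=39, F=24.
Attach a nonagonal prism (V=18, E=27, F=11) along a 9-gon: merge 9 vertices and 9 edges, delete both glued faces → V=26, E=57, F=33.
Check: V − E + F = 26 − 57 + 33 = 2.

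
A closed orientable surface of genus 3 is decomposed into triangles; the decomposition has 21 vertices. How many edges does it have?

χ = 2 − 2·3 = -4, and every face is a triangle so 3F = 2E.
V − E + F = -4 with E = 3F/2 gives 21 − (3/2 − 1)·F = -4, so F = 50 and E = 75.

75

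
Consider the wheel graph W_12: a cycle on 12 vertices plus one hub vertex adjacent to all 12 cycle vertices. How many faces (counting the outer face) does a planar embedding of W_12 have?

13

W_12 has V = 12 + 1 = 13 vertices and E = 2·12 = 24 edges.
By Euler's formula F = 2 − V + E = 2 − 13 + 24 = 13.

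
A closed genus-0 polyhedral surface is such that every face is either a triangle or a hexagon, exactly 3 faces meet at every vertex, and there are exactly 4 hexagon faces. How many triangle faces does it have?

4

Let x be the number of triangles; then F = 4 + x.
Edge–face incidences: 2E = 6·4 + 3·x = 24 + 3x.
Every vertex has degree 3, so 3V = 2E.
Euler: V − E + F = 2 ⇒ (2E)/3 − E + (4 + x) = 2.
Multiply by 6: 2·(2E) − 3·(2E) + 6·(4 + x) = 12, i.e. 24 + 6x − (24 + 3x) = 12.
Collecting terms: 3x = 12, so x = 4.
Then 2E = 24 + 3·4 = 36, so E = 18, V = 2E/3 = 12, F = 4 + 4 = 8.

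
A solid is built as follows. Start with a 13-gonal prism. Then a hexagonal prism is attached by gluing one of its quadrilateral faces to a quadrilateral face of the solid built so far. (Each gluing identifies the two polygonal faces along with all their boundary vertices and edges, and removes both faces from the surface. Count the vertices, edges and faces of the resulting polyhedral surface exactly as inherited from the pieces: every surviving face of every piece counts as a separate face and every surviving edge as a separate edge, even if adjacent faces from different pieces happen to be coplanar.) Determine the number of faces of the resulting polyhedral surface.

A 13-gonal prism: V=26, E=39, F=15.
Attach a hexagonal prism (V=12, E=18, F=8) along a 4-gon: merge 4 vertices and 4 edges, delete both glued faces → V=34, E=53, F=21.
Check: V − E + F = 34 − 53 + 21 = 2.

21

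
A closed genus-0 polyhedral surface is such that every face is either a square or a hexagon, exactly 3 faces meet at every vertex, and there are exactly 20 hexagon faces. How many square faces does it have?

6

Let x be the number of squares; then F = 20 + x.
Edge–face incidences: 2E = 6·20 + 4·x = 120 + 4x.
Every vertex has degree 3, so 3V = 2E.
Euler: V − E + F = 2 ⇒ (2E)/3 − E + (20 + x) = 2.
Multiply by 6: 2·(2E) − 3·(2E) + 6·(20 + x) = 12, i.e. 120 + 6x − (120 + 4x) = 12.
Collecting terms: 2x = 12, so x = 6.
Then 2E = 120 + 4·6 = 144, so E = 72, V = 2E/3 = 48, F = 20 + 6 = 26.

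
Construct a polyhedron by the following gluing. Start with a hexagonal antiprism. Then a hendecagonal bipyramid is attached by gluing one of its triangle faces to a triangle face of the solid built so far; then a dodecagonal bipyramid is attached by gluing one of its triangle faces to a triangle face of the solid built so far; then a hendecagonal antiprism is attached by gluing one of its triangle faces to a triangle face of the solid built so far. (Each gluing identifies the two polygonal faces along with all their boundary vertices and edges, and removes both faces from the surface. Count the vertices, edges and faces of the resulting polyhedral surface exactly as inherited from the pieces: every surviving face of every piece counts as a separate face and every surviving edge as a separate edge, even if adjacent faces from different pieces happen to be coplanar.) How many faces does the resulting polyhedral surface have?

78

A hexagonal antiprism: V=12, E=24, F=14.
Attach a hendecagonal bipyramid (V=13, E=33, F=22) along a 3-gon: merge 3 vertices and 3 edges, delete both glued faces → V=22, E=54, F=34.
Attach a dodecagonal bipyramid (V=14, E=36, F=24) along a 3-gon: merge 3 vertices and 3 edges, delete both glued faces → V=33, E=87, F=56.
Attach a hendecagonal antiprism (V=22, E=44, F=24) along a 3-gon: merge 3 vertices and 3 edges, delete both glued faces → V=52, E=128, F=78.
Check: V − E + F = 52 − 128 + 78 = 2.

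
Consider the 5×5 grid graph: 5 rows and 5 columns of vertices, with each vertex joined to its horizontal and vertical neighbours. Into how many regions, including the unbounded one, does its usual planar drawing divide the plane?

The grid has V = 5·5 = 25 vertices and E = 5·4 + 5·4 = 40 edges.
F = 2 − V + E = 2 − 25 + 40 = 17.

17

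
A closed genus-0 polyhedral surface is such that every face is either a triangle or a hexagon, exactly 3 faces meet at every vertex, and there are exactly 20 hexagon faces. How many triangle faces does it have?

4

Let x be the number of triangles; then F = 20 + x.
Edge–face incidences: 2E = 6·20 + 3·x = 120 + 3x.
Every vertex has degree 3, so 3V = 2E.
Euler: V − E + F = 2 ⇒ (2E)/3 − E + (20 + x) = 2.
Multiply by 6: 2·(2E) − 3·(2E) + 6·(20 + x) = 12, i.e. 120 + 6x − (120 + 3x) = 12.
Collecting terms: 3x = 12, so x = 4.
Then 2E = 120 + 3·4 = 132, so E = 66, V = 2E/3 = 44, F = 20 + 4 = 24.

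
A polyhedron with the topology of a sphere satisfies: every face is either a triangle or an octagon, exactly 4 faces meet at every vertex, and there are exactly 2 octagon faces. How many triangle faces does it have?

16

Let x be the number of triangles; then F = 2 + x.
Edge–face incidences: 2E = 8·2 + 3·x = 16 + 3x.
Every vertex has degree 4, so 4V = 2E.
Euler: V − E + F = 2 ⇒ (2E)/4 − E + (2 + x) = 2.
Multiply by 8: 2·(2E) − 4·(2E) + 8·(2 + x) = 16, i.e. 16 + 8x − 2·(16 + 3x) = 16.
Collecting terms: 2x − 16 = 16, so 2x = 32, so x = 16.
Then 2E = 16 + 3·16 = 64, so E = 32, V = 2E/4 = 16, F = 2 + 16 = 18.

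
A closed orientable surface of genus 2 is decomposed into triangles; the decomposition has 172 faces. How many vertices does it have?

84

χ = 2 − 2·2 = -2, and every face is a triangle so 3F = 2E.
E = 3·172/2 = 258. Then V = -2 + E − F = -2 + 258 − 172 = 84.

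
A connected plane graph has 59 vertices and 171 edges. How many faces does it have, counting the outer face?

114

Euler's formula for a connected plane graph: V − E + F = 2, so F = 2 − 59 + 171 = 114.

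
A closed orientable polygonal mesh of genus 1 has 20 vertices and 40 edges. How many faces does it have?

20

For a closed orientable surface of genus 1, χ = 2 − 2·1 = 0.
F = 0 − V + E = 0 − 20 + 40 = 20.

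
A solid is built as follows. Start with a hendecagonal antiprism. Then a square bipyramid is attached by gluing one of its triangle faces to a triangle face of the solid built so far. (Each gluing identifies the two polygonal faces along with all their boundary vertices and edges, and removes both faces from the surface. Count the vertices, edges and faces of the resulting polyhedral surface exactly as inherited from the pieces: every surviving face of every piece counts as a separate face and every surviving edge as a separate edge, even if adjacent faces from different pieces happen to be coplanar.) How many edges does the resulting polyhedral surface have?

53

A hendecagonal antiprism: V=22, E=44, F=24.
Attach a square bipyramid (V=6, E=12, F=8) along a 3-gon: merge 3 vertices and 3 edges, delete both glued faces → V=25, E=53, F=30.
Check: V − E + F = 25 − 53 + 30 = 2.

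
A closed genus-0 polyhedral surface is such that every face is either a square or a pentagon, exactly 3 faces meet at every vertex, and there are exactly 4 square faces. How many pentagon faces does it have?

Let x be the number of pentagons; then F = 4 + x.
Edge–face incidences: 2E = 4·4 + 5·x = 16 + 5x.
Every vertex has degree 3, so 3V = 2E.
Euler: V − E + F = 2 ⇒ (2E)/3 − E + (4 + x) = 2.
Multiply by 6: 2·(2E) − 3·(2E) + 6·(4 + x) = 12, i.e. 24 + 6x − (16 + 5x) = 12.
Collecting terms: x + 8 = 12, so x = 4.
Then 2E = 16 + 5·4 = 36, so E = 18, V = 2E/3 = 12, F = 4 + 4 = 8.

4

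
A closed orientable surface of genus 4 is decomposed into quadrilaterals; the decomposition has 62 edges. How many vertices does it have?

χ = 2 − 2·4 = -6, and every face is a square so 4F = 2E.
F = 2E/4 = 31. Then V = -6 + E − F = -6 + 62 − 31 = 25.

25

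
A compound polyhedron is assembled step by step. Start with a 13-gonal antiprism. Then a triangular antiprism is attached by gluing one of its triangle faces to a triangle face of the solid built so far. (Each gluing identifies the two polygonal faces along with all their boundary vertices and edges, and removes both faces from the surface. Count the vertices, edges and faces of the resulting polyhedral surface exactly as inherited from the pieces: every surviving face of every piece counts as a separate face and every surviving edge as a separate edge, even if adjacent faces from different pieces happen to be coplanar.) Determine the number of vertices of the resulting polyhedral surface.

29

A 13-gonal antiprism: V=26, E=52, F=28.
Attach a triangular antiprism (V=6, E=12, F=8) along a 3-gon: merge 3 vertices and 3 edges, delete both glued faces → V=29, E=61, F=34.
Check: V − E + F = 29 − 61 + 34 = 2.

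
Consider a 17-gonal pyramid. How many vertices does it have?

18

A pyramid on an n-gon base has one n-gon and n triangles: V = 17 + 1 = 18, E = 2·17 = 34, F = 17 + 1 = 18.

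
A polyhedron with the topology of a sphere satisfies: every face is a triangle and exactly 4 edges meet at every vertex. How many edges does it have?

Each face has 3 edges and each edge borders two faces, so 2E = 3F.
Each vertex has degree 4, so 4V = 2E and hence V = 3F/4.
Euler: V − E + F = 2 ⇒ (3F/4) − (3F/2) + F = 2.
Multiply by 8: (6 − 12 + 8)F = 16, i.e. 2F = 16.
So F = 8, E = 3·8/2 = 12, V = 3·8/4 = 6.

12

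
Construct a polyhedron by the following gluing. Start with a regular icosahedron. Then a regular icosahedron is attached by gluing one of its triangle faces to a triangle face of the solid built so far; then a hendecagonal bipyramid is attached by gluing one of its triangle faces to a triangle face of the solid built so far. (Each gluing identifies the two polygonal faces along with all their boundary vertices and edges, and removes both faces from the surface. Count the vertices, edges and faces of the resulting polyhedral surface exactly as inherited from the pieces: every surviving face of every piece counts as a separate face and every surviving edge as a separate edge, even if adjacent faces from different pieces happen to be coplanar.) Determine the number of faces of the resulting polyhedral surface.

58

A regular icosahedron: V=12, E=30, F=20.
Attach a regular icosahedron (V=12, E=30, F=20) along a 3-gon: merge 3 vertices and 3 edges, delete both glued faces → V=21, E=57, F=38.
Attach a hendecagonal bipyramid (V=13, E=33, F=22) along a 3-gon: merge 3 vertices and 3 edges, delete both glued faces → V=31, E=87, F=58.
Check: V − E + F = 31 − 87 + 58 = 2.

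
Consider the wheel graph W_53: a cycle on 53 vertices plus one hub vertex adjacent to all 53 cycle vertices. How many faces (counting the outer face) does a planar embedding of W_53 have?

54

W_53 has V = 53 + 1 = 54 vertices and E = 2·53 = 106 edges.
By Euler's formula F = 2 − V + E = 2 − 54 + 106 = 54.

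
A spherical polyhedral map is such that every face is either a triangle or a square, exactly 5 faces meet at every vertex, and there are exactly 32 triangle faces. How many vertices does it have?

Let x be the number of squares; then F = 32 + x.
Edge–face incidences: 2E = 3·32 + 4·x = 96 + 4x.
Every vertex has degree 5, so 5V = 2E.
Euler: V − E + F = 2 ⇒ (2E)/5 − E + (32 + x) = 2.
Multiply by 10: 2·(2E) − 5·(2E) + 10·(32 + x) = 20, i.e. 320 + 10x − 3·(96 + 4x) = 20.
Collecting terms: −2x + 32 = 20, so −2x = −12, so x = 6.
Then 2E = 96 + 4·6 = 120, so E = 60, V = 2E/5 = 24, F = 32 + 6 = 38.

24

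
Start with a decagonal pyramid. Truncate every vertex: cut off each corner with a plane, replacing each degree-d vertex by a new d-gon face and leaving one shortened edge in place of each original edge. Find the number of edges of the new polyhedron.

The base solid has V = 11, E = 20, F = 11.
Truncation replaces each original edge-end by a new vertex, so V′ = 2E = 40.
Each original edge survives, and each old vertex of degree d contributes d new edges; summing degrees gives Σd = 2E, so E′ = E + 2E = 3E = 60.
Each original face survives and each original vertex becomes one new face: F′ = F + V = 22.

60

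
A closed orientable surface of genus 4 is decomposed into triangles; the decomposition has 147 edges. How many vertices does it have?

χ = 2 − 2·4 = -6, and every face is a triangle so 3F = 2E.
F = 2E/3 = 98. Then V = -6 + E − F = -6 + 147 − 98 = 43.

43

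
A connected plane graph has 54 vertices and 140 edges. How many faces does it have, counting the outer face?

Euler's formula for a connected plane graph: V − E + F = 2, so F = 2 − 54 + 140 = 88.

88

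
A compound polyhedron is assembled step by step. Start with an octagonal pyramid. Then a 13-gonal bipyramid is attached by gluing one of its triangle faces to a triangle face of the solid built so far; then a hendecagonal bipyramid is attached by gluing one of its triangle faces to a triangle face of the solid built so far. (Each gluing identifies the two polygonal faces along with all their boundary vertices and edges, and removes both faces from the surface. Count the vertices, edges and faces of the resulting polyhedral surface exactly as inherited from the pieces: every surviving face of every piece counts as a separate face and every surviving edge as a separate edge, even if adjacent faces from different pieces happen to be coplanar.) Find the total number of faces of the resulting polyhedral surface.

An octagonal pyramid: V=9, E=16, F=9.
Attach a 13-gonal bipyramid (V=15, E=39, F=26) along a 3-gon: merge 3 vertices and 3 edges, delete both glued faces → V=21, E=52, F=33.
Attach a hendecagonal bipyramid (V=13, E=33, F=22) along a 3-gon: merge 3 vertices and 3 edges, delete both glued faces → V=31, E=82, F=53.
Check: V − E + F = 31 − 82 + 53 = 2.

53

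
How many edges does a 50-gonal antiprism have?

An antiprism on an n-gon has two n-gon caps and 2n triangles: V = 2·50 = 100, E = 4·50 = 200, F = 2·50 + 2 = 102.
Check: V − E + F = 100 − 200 + 102 = 2.

200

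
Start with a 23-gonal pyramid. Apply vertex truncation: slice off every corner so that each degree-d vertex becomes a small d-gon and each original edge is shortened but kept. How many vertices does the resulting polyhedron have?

92

The base solid has V = 24, E = 46, F = 24.
Truncation replaces each original edge-end by a new vertex, so V′ = 2E = 92.
Each original edge survives, and each old vertex of degree d contributes d new edges; summing degrees gives Σd = 2E, so E′ = E + 2E = 3E = 138.
Each original face survives and each original vertex becomes one new face: F′ = F + V = 48.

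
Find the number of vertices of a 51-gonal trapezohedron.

The n-trapezohedron (dual of the n-antiprism) has V = 2·51 + 2 = 104, E = 4·51 = 204, F = 2·51 = 102.

104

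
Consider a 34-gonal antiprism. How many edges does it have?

136

An antiprism on an n-gon has two n-gon caps and 2n triangles: V = 2·34 = 68, E = 4·34 = 136, F = 2·34 + 2 = 70.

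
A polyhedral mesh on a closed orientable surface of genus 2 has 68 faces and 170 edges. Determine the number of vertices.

100

For a closed orientable surface of genus 2, χ = 2 − 2·2 = -2.
V = -2 + E − F = -2 + 170 − 68 = 100.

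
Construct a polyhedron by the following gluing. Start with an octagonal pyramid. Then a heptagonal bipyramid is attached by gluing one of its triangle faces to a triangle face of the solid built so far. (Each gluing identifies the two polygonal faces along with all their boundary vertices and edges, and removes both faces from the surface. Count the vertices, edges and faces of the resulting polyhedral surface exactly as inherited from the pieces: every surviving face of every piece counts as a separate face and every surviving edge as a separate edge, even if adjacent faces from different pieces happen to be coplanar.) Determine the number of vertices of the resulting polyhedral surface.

An octagonal pyramid: V=9, E=16, F=9.
Attach a heptagonal bipyramid (V=9, E=21, F=14) along a 3-gon: merge 3 vertices and 3 edges, delete both glued faces → V=15, E=34, F=21.
Check: V − E + F = 15 − 34 + 21 = 2.

15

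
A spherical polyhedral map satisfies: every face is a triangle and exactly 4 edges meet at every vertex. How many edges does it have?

12

Each face has 3 edges and each edge borders two faces, so 2E = 3F.
Each vertex has degree 4, so 4V = 2E and hence V = 3F/4.
Euler: V − E + F = 2 ⇒ (3F/4) − (3F/2) + F = 2.
Multiply by 8: (6 − 12 + 8)F = 16, i.e. 2F = 16.
So F = 8, E = 3·8/2 = 12, V = 3·8/4 = 6.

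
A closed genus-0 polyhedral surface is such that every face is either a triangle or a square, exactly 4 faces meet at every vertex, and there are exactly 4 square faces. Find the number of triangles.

Let x be the number of triangles; then F = 4 + x.
Edge–face incidences: 2E = 4·4 + 3·x = 16 + 3x.
Every vertex has degree 4, so 4V = 2E.
Euler: V − E + F = 2 ⇒ (2E)/4 − E + (4 + x) = 2.
Multiply by 8: 2·(2E) − 4·(2E) + 8·(4 + x) = 16, i.e. 32 + 8x − 2·(16 + 3x) = 16.
Collecting terms: 2x = 16, so x = 8.
Then 2E = 16 + 3·8 = 40, so E = 20, V = 2E/4 = 10, F = 4 + 8 = 12.

8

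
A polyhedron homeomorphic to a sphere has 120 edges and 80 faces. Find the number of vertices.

42

Here V − E + F = 2.
V = 2 + E − F = 2 + 120 − 80 = 42.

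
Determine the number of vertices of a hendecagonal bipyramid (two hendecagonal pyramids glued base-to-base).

A bipyramid over an n-gon has 2n triangular faces and n + 2 vertices: V = 11 + 2 = 13, E = 3·11 = 33, F = 2·11 = 22.

13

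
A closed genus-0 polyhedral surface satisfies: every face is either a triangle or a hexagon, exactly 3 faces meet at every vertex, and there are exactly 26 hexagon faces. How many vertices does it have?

Let x be the number of triangles; then F = 26 + x.
Edge–face incidences: 2E = 6·26 + 3·x = 156 + 3x.
Every vertex has degree 3, so 3V = 2E.
Euler: V − E + F = 2 ⇒ (2E)/3 − E + (26 + x) = 2.
Multiply by 6: 2·(2E) − 3·(2E) + 6·(26 + x) = 12, i.e. 156 + 6x − (156 + 3x) = 12.
Collecting terms: 3x = 12, so x = 4.
Then 2E = 156 + 3·4 = 168, so E = 84, V = 2E/3 = 56, F = 26 + 4 = 30.

56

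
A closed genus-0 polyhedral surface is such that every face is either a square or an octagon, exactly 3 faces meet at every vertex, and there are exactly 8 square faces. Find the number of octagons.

2

Let x be the number of octagons; then F = 8 + x.
Edge–face incidences: 2E = 4·8 + 8·x = 32 + 8x.
Every vertex has degree 3, so 3V = 2E.
Euler: V − E + F = 2 ⇒ (2E)/3 − E + (8 + x) = 2.
Multiply by 6: 2·(2E) − 3·(2E) + 6·(8 + x) = 12, i.e. 48 + 6x − (32 + 8x) = 12.
Collecting terms: −2x + 16 = 12, so −2x = −4, so x = 2.
Then 2E = 32 + 8·2 = 48, so E = 24, V = 2E/3 = 16, F = 8 + 2 = 10.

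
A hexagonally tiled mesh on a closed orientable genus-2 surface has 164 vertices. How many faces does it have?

χ = 2 − 2·2 = -2, and every face is a hexagon so 6F = 2E.
V − E + F = -2 with E = 6F/2 gives 164 − (6/2 − 1)·F = -2, so F = 83 and E = 249.

83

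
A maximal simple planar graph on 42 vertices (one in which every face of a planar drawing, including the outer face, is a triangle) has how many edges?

In a plane triangulation 3F = 2E and V − E + F = 2, so E = 3V − 6 = 3·42 − 6 = 120.

120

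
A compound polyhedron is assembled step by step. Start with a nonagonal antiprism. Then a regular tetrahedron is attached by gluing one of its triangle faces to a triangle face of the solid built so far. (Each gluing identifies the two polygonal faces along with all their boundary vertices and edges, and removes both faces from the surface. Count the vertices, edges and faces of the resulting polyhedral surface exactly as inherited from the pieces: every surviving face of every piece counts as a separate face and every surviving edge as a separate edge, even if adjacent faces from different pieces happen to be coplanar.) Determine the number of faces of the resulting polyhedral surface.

22

A nonagonal antiprism: V=18, E=36, F=20.
Attach a regular tetrahedron (V=4, E=6, F=4) along a 3-gon: merge 3 vertices and 3 edges, delete both glued faces → V=19, E=39, F=22.
Check: V − E + F = 19 − 39 + 22 = 2.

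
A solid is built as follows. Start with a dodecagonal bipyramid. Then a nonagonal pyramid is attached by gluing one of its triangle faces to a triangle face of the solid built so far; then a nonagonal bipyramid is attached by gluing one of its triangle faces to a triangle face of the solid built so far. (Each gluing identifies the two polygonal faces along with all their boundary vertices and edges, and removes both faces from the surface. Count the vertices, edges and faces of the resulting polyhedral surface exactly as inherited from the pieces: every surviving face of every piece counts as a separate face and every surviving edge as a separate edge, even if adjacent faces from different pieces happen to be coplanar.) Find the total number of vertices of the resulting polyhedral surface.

A dodecagonal bipyramid: V=14, E=36, F=24.
Attach a nonagonal pyramid (V=10, E=18, F=10) along a 3-gon: merge 3 vertices and 3 edges, delete both glued faces → V=21, E=51, F=32.
Attach a nonagonal bipyramid (V=11, E=27, F=18) along a 3-gon: merge 3 vertices and 3 edges, delete both glued faces → V=29, E=75, F=48.
Check: V − E + F = 29 − 75 + 48 = 2.

29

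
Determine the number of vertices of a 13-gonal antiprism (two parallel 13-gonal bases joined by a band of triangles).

26

An antiprism on an n-gon has two n-gon caps and 2n triangles: V = 2·13 = 26, E = 4·13 = 52, F = 2·13 + 2 = 28.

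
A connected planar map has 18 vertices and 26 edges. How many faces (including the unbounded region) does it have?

Euler's formula for a connected plane graph: V − E + F = 2, so F = 2 − 18 + 26 = 10.

10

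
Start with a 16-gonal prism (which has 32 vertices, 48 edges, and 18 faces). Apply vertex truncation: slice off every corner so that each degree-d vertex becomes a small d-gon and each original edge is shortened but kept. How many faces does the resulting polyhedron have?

Truncation replaces each original edge-end by a new vertex, so V′ = 2E = 96.
Each original edge survives, and each old vertex of degree d contributes d new edges; summing degrees gives Σd = 2E, so E′ = E + 2E = 3E = 144.
Each original face survives and each original vertex becomes one new face: F′ = F + V = 50.

50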